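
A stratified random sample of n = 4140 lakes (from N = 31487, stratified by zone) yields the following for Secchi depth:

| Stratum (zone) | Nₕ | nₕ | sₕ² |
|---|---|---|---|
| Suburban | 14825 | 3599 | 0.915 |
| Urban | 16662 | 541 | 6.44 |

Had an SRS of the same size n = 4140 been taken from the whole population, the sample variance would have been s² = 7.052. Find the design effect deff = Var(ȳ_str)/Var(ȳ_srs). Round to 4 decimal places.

Var(ȳ_str) = Σ Wₕ²(1−fₕ)sₕ²/nₕ with Wₕ = Nₕ/31487:
  Suburban: (14825/31487)²·(1−3599/14825)·0.915/3599 = 4.2677249 × 10^-5
  Urban: (16662/31487)²·(1−541/16662)·6.44/541 = 0.0032251145
  → Var(ȳ_str) = 0.0032677917.
Var(ȳ_srs) = (1 − 4140/31487)·7.052/4140 = 0.0014794162.
deff = 0.0032677917 / 0.0014794162 = 2.2088.

2.2088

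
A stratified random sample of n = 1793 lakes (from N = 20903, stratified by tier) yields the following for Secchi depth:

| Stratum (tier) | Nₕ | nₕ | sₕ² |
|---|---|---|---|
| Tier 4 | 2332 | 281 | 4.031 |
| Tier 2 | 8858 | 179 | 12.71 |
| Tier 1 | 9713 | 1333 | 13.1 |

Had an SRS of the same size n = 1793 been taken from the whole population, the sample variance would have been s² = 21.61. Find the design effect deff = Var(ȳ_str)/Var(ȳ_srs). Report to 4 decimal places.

Var(ȳ_str) = Σ Wₕ²(1−fₕ)sₕ²/nₕ with Wₕ = Nₕ/20903:
  Tier 4: (2332/20903)²·(1−281/2332)·4.031/281 = 1.5703029 × 10^-4
  Tier 2: (8858/20903)²·(1−179/8858)·12.71/179 = 0.0124934
  Tier 1: (9713/20903)²·(1−1333/9713)·13.1/1333 = 0.0018307174
  → Var(ȳ_str) = 0.014481148.
Var(ȳ_srs) = (1 − 1793/20903)·21.61/1793 = 0.011018603.
deff = 0.014481148 / 0.011018603 = 1.3142.

1.3142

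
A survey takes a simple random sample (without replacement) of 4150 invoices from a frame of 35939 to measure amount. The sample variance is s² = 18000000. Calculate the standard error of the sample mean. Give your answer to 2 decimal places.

Under SRS without replacement, Var(ȳ) = (1 − f)·s²/n with f = n/N = 4150/35939 = 0.11547344.
Var(ȳ) = (1 − 0.11547344)·18000000/4150 = 0.88452656·4337.3494 = 3836.5007.
SE(ȳ) = √(3836.5007) = 61.94.

61.94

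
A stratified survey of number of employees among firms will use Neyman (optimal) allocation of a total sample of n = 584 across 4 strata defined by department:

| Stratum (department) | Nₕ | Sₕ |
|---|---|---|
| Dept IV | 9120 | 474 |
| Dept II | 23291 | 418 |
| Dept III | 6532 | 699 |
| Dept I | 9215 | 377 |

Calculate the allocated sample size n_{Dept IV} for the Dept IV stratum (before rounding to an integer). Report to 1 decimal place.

Neyman allocation: nₕ = n·NₕSₕ / Σⱼ NⱼSⱼ.
Σ NⱼSⱼ = 9120·474 + 23291·418 + 6532·699 + 9215·377 = 2.2098441 × 10^7.
n_{Dept IV} = 584·9120·474 / (2.2098441 × 10^7) = 114.2.

114.2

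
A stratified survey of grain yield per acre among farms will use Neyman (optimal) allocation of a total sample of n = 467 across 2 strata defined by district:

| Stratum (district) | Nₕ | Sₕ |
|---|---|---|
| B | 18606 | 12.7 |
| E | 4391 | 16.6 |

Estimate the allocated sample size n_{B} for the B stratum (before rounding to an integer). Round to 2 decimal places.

Neyman allocation: nₕ = n·NₕSₕ / Σⱼ NⱼSⱼ.
Σ NⱼSⱼ = 18606·12.7 + 4391·16.6 = 309186.8.
n_{B} = 467·18606·12.7 / 309186.8 = 356.91.

356.91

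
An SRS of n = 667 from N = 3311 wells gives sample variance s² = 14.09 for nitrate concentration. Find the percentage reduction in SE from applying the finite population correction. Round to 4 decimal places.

10.6384

f = n/N = 667/3311 = 0.20144971.
SE_no-fpc = √(s²/n) = 0.14534248; SE_fpc = √((1−f)s²/n) = 0.12988043.
Ratio = √(1−f) = 0.89361641. Reduction = 100·(1 − 0.89361641) = 10.6384%.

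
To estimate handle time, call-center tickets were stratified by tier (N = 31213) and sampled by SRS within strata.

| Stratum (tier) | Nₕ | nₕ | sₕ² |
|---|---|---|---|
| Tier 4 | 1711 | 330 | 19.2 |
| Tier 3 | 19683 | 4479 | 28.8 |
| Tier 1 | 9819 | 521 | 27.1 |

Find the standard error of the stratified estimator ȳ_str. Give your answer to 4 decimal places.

0.0836

Var(ȳ_str) = Σₕ Wₕ²(1 − fₕ)sₕ²/nₕ with Wₕ = Nₕ/N, N = 31213.
Tier 4: Wₕ = 0.05481690; term = 0.05481690²·(1 − 0.19286967)·19.2/330 = 1.411107 × 10^-4.
Tier 3: Wₕ = 0.63060263; term = 0.63060263²·(1 − 0.22755677)·28.8/4479 = 0.0019751021.
Tier 1: Wₕ = 0.31458046; term = 0.31458046²·(1 − 0.05306039)·27.1/521 = 0.0048743571.
Sum = 0.0069905699.
SE = √(0.0069905699) = 0.0836.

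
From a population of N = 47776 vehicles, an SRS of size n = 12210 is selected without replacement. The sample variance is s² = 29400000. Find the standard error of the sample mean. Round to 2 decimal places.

Under SRS without replacement, Var(ȳ) = (1 − f)·s²/n with f = n/N = 12210/47776 = 0.25556765.
Var(ȳ) = (1 − 0.25556765)·29400000/12210 = 0.74443235·2407.8624 = 1792.4907.
SE(ȳ) = √(1792.4907) = 42.34.

42.34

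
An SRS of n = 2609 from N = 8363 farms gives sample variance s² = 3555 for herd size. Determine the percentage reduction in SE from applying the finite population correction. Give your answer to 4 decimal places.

17.0524

f = n/N = 2609/8363 = 0.31196939.
SE_no-fpc = √(s²/n) = 1.1673007; SE_fpc = √((1−f)s²/n) = 0.96824808.
Ratio = √(1−f) = 0.82947611. Reduction = 100·(1 − 0.82947611) = 17.0524%.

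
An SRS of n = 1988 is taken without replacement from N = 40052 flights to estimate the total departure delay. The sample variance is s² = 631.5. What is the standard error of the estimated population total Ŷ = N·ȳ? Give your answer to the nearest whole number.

22006

Var(Ŷ) = N²·Var(ȳ) = N²·(1 − n/N)·s²/n.
f = 1988/40052 = 0.04963547; Var(ȳ) = 0.95036453·631.5/1988 = 0.30188893.
Var(Ŷ) = 40052² · 0.30188893 = 4.8427896 × 10^8.
SE(Ŷ) = √(4.8427896 × 10^8) = 22006.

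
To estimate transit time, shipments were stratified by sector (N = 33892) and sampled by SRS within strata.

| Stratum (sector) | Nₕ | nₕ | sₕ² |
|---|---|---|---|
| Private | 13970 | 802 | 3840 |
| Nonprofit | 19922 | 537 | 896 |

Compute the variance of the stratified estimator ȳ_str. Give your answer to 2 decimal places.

1.33

Var(ȳ_str) = Σₕ Wₕ²(1 − fₕ)sₕ²/nₕ with Wₕ = Nₕ/N, N = 33892.
Private: Wₕ = 0.41219167; term = 0.41219167²·(1 − 0.05740873)·3840/802 = 0.76679396.
Nonprofit: Wₕ = 0.58780833; term = 0.58780833²·(1 − 0.02695512)·896/537 = 0.56096798.
Sum = 1.3277619.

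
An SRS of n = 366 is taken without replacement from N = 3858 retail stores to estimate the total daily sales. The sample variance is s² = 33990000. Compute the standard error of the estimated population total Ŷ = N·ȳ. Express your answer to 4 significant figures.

1.119 × 10^6

Var(Ŷ) = N²·Var(ȳ) = N²·(1 − n/N)·s²/n.
f = 366/3858 = 0.09486781; Var(ȳ) = 0.90513219·33990000/366 = 84058.588.
Var(Ŷ) = 3858² · 84058.588 = 1.2511418 × 10^12.
SE(Ŷ) = √(1.2511418 × 10^12) = 1.119 × 10^6.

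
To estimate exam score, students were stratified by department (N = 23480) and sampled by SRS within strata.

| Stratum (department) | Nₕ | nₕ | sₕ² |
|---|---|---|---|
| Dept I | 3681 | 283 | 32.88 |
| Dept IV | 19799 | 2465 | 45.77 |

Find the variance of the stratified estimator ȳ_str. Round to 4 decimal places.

Var(ȳ_str) = Σₕ Wₕ²(1 − fₕ)sₕ²/nₕ with Wₕ = Nₕ/N, N = 23480.
Dept I: Wₕ = 0.15677172; term = 0.15677172²·(1 − 0.07688128)·32.88/283 = 0.0026359574.
Dept IV: Wₕ = 0.84322828; term = 0.84322828²·(1 − 0.12450124)·45.77/2465 = 0.011558723.
Sum = 0.01419468.

0.0142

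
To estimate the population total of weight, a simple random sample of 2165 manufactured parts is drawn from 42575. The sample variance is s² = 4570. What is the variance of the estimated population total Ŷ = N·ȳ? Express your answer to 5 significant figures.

Var(Ŷ) = N²·Var(ȳ) = N²·(1 − n/N)·s²/n.
f = 2165/42575 = 0.05085144; Var(ȳ) = 0.94914856·4570/2165 = 2.0035145.
Var(Ŷ) = 42575² · 2.0035145 = 3.6316317 × 10^9.

3.6316 × 10^9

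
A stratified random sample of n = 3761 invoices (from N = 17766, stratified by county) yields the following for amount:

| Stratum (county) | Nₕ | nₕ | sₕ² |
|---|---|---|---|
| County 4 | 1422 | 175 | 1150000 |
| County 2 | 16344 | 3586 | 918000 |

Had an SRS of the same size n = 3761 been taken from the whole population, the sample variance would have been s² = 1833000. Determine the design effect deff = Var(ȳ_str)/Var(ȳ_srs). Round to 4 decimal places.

Var(ȳ_str) = Σ Wₕ²(1−fₕ)sₕ²/nₕ with Wₕ = Nₕ/17766:
  County 4: (1422/17766)²·(1−175/1422)·1150000/175 = 36.918711
  County 2: (16344/17766)²·(1−3586/16344)·918000/3586 = 169.11963
  → Var(ȳ_str) = 206.03834.
Var(ȳ_srs) = (1 − 3761/17766)·1833000/3761 = 384.19578.
deff = 206.03834 / 384.19578 = 0.5363.

0.5363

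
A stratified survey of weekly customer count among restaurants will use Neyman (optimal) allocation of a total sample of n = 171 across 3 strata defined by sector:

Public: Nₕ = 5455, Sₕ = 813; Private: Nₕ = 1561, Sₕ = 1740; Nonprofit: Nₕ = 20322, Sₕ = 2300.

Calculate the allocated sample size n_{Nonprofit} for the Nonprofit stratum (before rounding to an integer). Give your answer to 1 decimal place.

Neyman allocation: nₕ = n·NₕSₕ / Σⱼ NⱼSⱼ.
Σ NⱼSⱼ = 5455·813 + 1561·1740 + 20322·2300 = 5.3891655 × 10^7.
n_{Nonprofit} = 171·20322·2300 / (5.3891655 × 10^7) = 148.3.

148.3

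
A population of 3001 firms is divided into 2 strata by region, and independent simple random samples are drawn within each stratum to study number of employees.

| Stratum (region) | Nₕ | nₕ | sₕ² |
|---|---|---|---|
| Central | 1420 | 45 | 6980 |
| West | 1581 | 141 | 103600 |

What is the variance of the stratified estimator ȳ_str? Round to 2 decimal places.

Var(ȳ_str) = Σₕ Wₕ²(1 − fₕ)sₕ²/nₕ with Wₕ = Nₕ/N, N = 3001.
Central: Wₕ = 0.47317561; term = 0.47317561²·(1 − 0.03169014)·6980/45 = 33.628071.
West: Wₕ = 0.52682439; term = 0.52682439²·(1 − 0.08918406)·103600/141 = 185.73896.
Sum = 219.36703.

219.37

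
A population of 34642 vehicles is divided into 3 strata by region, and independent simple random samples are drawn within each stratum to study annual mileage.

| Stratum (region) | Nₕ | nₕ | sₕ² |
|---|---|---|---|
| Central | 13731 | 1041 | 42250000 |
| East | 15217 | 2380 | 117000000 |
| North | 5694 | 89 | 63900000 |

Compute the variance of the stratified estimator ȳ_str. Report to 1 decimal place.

Var(ȳ_str) = Σₕ Wₕ²(1 − fₕ)sₕ²/nₕ with Wₕ = Nₕ/N, N = 34642.
Central: Wₕ = 0.39636857; term = 0.39636857²·(1 − 0.07581385)·42250000/1041 = 5892.965.
East: Wₕ = 0.43926448; term = 0.43926448²·(1 − 0.15640402)·117000000/2380 = 8001.9452.
North: Wₕ = 0.16436695; term = 0.16436695²·(1 − 0.01563049)·63900000/89 = 19094.048.
Sum = 32988.958.

32989.0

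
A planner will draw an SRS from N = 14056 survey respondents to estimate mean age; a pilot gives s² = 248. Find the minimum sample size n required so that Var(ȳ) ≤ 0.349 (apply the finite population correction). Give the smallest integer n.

Without fpc, n₀ = s²/D = 248/0.349 = 710.6017.
With fpc, (1 − n/N)·s²/n ≤ D requires n ≥ n₀/(1 + n₀/N) = 710.6017/(1 + 710.6017/14056) = 676.4060.
Rounding up, n = 677.

677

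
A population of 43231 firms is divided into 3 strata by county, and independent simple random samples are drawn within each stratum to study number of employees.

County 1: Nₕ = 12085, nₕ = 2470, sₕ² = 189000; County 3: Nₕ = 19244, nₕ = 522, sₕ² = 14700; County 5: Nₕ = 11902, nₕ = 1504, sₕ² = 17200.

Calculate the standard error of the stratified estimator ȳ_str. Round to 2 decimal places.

Var(ȳ_str) = Σₕ Wₕ²(1 − fₕ)sₕ²/nₕ with Wₕ = Nₕ/N, N = 43231.
County 1: Wₕ = 0.27954477; term = 0.27954477²·(1 − 0.20438560)·189000/2470 = 4.7574062.
County 3: Wₕ = 0.44514353; term = 0.44514353²·(1 − 0.02712534)·14700/522 = 5.4288002.
County 5: Wₕ = 0.27531170; term = 0.27531170²·(1 − 0.12636532)·17200/1504 = 0.75728579.
Sum = 10.943492.
SE = √(10.943492) = 3.31.

3.31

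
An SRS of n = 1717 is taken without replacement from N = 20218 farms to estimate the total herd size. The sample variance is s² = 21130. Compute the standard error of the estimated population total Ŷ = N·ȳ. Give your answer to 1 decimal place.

67847.1

Var(Ŷ) = N²·Var(ȳ) = N²·(1 − n/N)·s²/n.
f = 1717/20218 = 0.08492432; Var(ȳ) = 0.91507568·21130/1717 = 11.26124.
Var(Ŷ) = 20218² · 11.26124 = 4.6032292 × 10^9.
SE(Ŷ) = √(4.6032292 × 10^9) = 67847.1.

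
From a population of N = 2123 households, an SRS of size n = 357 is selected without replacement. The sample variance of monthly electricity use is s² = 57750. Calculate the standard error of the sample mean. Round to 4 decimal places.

Under SRS without replacement, Var(ȳ) = (1 − f)·s²/n with f = n/N = 357/2123 = 0.16815827.
Var(ȳ) = (1 − 0.16815827)·57750/357 = 0.83184173·161.76471 = 134.56263.
SE(ȳ) = √(134.56263) = 11.6001.

11.6001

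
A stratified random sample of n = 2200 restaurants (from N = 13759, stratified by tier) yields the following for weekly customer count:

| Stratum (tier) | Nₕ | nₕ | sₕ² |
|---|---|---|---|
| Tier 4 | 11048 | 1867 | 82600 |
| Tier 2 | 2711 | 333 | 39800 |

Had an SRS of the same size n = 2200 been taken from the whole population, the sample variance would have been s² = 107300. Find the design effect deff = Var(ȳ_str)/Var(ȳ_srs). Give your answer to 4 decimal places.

0.6779

Var(ȳ_str) = Σ Wₕ²(1−fₕ)sₕ²/nₕ with Wₕ = Nₕ/13759:
  Tier 4: (11048/13759)²·(1−1867/11048)·82600/1867 = 23.704764
  Tier 2: (2711/13759)²·(1−333/2711)·39800/333 = 4.070113
  → Var(ȳ_str) = 27.774877.
Var(ȳ_srs) = (1 − 2200/13759)·107300/2200 = 40.974195.
deff = 27.774877 / 40.974195 = 0.6779.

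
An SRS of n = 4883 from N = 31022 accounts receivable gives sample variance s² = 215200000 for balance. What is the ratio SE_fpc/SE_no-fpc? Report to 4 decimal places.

0.9179

f = n/N = 4883/31022 = 0.15740442.
SE_no-fpc = √(s²/n) = 209.93158; SE_fpc = √((1−f)s²/n) = 192.7025.
Ratio = √(1−f) = 0.91793005.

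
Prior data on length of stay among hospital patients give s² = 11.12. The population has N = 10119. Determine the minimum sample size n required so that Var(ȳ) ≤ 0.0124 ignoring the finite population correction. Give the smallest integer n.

897

Without fpc, n₀ = s²/D = 11.12/0.0124 = 896.7742.
Rounding up, n = 897.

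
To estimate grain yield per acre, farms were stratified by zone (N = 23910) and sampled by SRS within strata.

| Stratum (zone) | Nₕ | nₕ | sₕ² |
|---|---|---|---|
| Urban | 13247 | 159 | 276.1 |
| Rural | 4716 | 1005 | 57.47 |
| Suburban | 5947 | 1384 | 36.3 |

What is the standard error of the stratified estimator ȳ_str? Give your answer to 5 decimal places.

Var(ȳ_str) = Σₕ Wₕ²(1 − fₕ)sₕ²/nₕ with Wₕ = Nₕ/N, N = 23910.
Urban: Wₕ = 0.55403597; term = 0.55403597²·(1 − 0.01200272)·276.1/159 = 0.52662437.
Rural: Wₕ = 0.19723965; term = 0.19723965²·(1 − 0.21310433)·57.47/1005 = 0.001750575.
Suburban: Wₕ = 0.24872438; term = 0.24872438²·(1 − 0.23272238)·36.3/1384 = 0.0012449726.
Sum = 0.52961992.
SE = √(0.52961992) = 0.72775.

0.72775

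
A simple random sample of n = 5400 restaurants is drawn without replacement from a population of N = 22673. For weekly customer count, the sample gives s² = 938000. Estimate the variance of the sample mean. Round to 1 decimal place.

Under SRS without replacement, Var(ȳ) = (1 − f)·s²/n with f = n/N = 5400/22673 = 0.23816875.
Var(ȳ) = (1 − 0.23816875)·938000/5400 = 0.76183125·173.7037 = 132.33291.

132.3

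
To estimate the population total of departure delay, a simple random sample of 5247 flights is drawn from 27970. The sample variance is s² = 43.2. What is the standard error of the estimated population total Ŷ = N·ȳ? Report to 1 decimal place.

2287.5

Var(Ŷ) = N²·Var(ȳ) = N²·(1 − n/N)·s²/n.
f = 5247/27970 = 0.18759385; Var(ȳ) = 0.81240615·43.2/5247 = 0.0066887642.
Var(Ŷ) = 27970² · 0.0066887642 = 5.23276 × 10^6.
SE(Ŷ) = √(5.23276 × 10^6) = 2287.5.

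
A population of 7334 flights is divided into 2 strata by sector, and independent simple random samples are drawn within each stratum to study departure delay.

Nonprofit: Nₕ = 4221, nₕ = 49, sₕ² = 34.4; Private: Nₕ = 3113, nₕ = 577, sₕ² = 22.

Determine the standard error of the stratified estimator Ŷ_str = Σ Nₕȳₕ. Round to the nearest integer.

Var(Ŷ_str) = Σₕ Nₕ²(1 − fₕ)sₕ²/nₕ.
Nonprofit: 4221²·(1 − 49/4221)·34.4/49 = 1.2362947 × 10^7.
Private: 3113²·(1 − 577/3113)·22/577 = 301006.06.
Sum = 1.2663953 × 10^7.
SE = √(1.2663953 × 10^7) = 3559.

3559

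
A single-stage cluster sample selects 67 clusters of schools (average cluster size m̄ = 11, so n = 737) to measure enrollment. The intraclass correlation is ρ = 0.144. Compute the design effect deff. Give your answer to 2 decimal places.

deff = 1 + (11 − 1)·0.144 = 1 + 1.44 = 2.44.

2.44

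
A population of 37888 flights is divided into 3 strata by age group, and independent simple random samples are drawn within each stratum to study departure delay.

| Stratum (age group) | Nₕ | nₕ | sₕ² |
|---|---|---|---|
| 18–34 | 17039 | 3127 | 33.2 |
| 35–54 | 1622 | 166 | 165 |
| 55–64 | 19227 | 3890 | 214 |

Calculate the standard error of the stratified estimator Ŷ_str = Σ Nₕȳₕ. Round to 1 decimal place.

Var(Ŷ_str) = Σₕ Nₕ²(1 − fₕ)sₕ²/nₕ.
18–34: 17039²·(1 − 3127/17039)·33.2/3127 = 2.516772 × 10^6.
35–54: 1622²·(1 − 166/1622)·165/166 = 2.3474053 × 10^6.
55–64: 19227²·(1 − 3890/19227)·214/3890 = 1.6222438 × 10^7.
Sum = 2.1086615 × 10^7.
SE = √(2.1086615 × 10^7) = 4592.0.

4592.0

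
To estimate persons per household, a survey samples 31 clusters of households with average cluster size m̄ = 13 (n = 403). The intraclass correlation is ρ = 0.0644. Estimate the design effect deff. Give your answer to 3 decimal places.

1.773

deff = 1 + (13 − 1)·0.0644 = 1 + 0.7728 = 1.7728.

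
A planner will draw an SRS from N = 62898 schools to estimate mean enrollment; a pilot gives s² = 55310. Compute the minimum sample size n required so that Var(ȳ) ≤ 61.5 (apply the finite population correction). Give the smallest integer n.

887

Without fpc, n₀ = s²/D = 55310/61.5 = 899.3496.
With fpc, (1 − n/N)·s²/n ≤ D requires n ≥ n₀/(1 + n₀/N) = 899.3496/(1 + 899.3496/62898) = 886.6715.
Rounding up, n = 887.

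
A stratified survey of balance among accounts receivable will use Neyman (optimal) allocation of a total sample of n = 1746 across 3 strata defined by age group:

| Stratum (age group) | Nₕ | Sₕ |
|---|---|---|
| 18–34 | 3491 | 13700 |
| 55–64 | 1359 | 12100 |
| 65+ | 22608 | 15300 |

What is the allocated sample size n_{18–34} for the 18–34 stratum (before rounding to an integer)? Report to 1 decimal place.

203.6

Neyman allocation: nₕ = n·NₕSₕ / Σⱼ NⱼSⱼ.
Σ NⱼSⱼ = 3491·13700 + 1359·12100 + 22608·15300 = 4.10173 × 10^8.
n_{18–34} = 1746·3491·13700 / (4.10173 × 10^8) = 203.6.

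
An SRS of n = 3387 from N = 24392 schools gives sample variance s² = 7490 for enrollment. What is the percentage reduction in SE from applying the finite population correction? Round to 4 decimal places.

f = n/N = 3387/24392 = 0.13885700.
SE_no-fpc = √(s²/n) = 1.4870765; SE_fpc = √((1−f)s²/n) = 1.3799741.
Ratio = √(1−f) = 0.92797791. Reduction = 100·(1 − 0.92797791) = 7.2022%.

7.2022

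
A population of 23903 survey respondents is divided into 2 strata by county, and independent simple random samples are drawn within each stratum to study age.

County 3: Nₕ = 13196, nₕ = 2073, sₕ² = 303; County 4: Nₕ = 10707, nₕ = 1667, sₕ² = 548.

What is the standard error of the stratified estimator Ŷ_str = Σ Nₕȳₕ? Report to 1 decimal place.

7298.8

Var(Ŷ_str) = Σₕ Nₕ²(1 − fₕ)sₕ²/nₕ.
County 3: 13196²·(1 − 2073/13196)·303/2073 = 2.1453965 × 10^7.
County 4: 10707²·(1 − 1667/10707)·548/1667 = 3.1818609 × 10^7.
Sum = 5.3272574 × 10^7.
SE = √(5.3272574 × 10^7) = 7298.8.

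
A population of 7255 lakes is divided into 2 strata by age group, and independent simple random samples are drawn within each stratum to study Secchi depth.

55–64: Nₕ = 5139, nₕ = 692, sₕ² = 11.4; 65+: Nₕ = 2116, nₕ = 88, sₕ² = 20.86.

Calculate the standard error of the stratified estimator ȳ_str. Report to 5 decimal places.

0.16272

Var(ȳ_str) = Σₕ Wₕ²(1 − fₕ)sₕ²/nₕ with Wₕ = Nₕ/N, N = 7255.
55–64: Wₕ = 0.70833908; term = 0.70833908²·(1 − 0.13465655)·11.4/692 = 0.0071526944.
65+: Wₕ = 0.29166092; term = 0.29166092²·(1 − 0.04158790)·20.86/88 = 0.01932593.
Sum = 0.026478624.
SE = √(0.026478624) = 0.16272.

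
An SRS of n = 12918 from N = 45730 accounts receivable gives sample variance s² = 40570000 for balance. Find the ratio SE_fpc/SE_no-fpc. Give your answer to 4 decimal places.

0.8471

f = n/N = 12918/45730 = 0.28248415.
SE_no-fpc = √(s²/n) = 56.040869; SE_fpc = √((1−f)s²/n) = 47.470151.
Ratio = √(1−f) = 0.84706308.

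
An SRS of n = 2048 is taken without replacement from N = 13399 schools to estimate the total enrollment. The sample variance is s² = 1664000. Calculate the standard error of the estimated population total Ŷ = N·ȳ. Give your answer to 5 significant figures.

Var(Ŷ) = N²·Var(ȳ) = N²·(1 − n/N)·s²/n.
f = 2048/13399 = 0.15284723; Var(ȳ) = 0.84715277·1664000/2048 = 688.31163.
Var(Ŷ) = 13399² · 688.31163 = 1.2357479 × 10^11.
SE(Ŷ) = √(1.2357479 × 10^11) = 351530.

351530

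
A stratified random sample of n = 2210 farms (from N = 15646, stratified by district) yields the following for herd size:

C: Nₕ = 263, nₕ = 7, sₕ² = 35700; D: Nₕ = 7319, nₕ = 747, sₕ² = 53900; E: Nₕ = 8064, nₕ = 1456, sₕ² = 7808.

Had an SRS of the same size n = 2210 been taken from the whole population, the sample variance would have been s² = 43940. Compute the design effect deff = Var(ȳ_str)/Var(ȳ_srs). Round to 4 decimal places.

Var(ȳ_str) = Σ Wₕ²(1−fₕ)sₕ²/nₕ with Wₕ = Nₕ/15646:
  C: (263/15646)²·(1−7/263)·35700/7 = 1.402682
  D: (7319/15646)²·(1−747/7319)·53900/747 = 14.177864
  E: (8064/15646)²·(1−1456/8064)·7808/1456 = 1.1673265
  → Var(ȳ_str) = 16.747873.
Var(ȳ_srs) = (1 − 2210/15646)·43940/2210 = 17.073967.
deff = 16.747873 / 17.073967 = 0.9809.

0.9809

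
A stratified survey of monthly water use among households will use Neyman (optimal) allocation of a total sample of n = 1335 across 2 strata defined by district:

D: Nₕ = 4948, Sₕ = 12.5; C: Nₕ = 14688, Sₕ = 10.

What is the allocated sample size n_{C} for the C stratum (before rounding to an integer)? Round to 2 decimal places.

Neyman allocation: nₕ = n·NₕSₕ / Σⱼ NⱼSⱼ.
Σ NⱼSⱼ = 4948·12.5 + 14688·10 = 208730.
n_{C} = 1335·14688·10 / 208730 = 939.42.

939.42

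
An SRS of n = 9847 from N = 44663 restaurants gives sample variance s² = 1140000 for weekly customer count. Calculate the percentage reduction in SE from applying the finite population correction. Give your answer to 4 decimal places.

f = n/N = 9847/44663 = 0.22047332.
SE_no-fpc = √(s²/n) = 10.759707; SE_fpc = √((1−f)s²/n) = 9.4998325.
Ratio = √(1−f) = 0.88290808. Reduction = 100·(1 − 0.88290808) = 11.7092%.

11.7092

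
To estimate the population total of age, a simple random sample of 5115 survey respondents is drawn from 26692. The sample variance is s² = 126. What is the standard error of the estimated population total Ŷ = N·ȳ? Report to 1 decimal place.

3766.6

Var(Ŷ) = N²·Var(ȳ) = N²·(1 − n/N)·s²/n.
f = 5115/26692 = 0.19163045; Var(ȳ) = 0.80836955·126/5115 = 0.019912916.
Var(Ŷ) = 26692² · 0.019912916 = 1.4187213 × 10^7.
SE(Ŷ) = √(1.4187213 × 10^7) = 3766.6.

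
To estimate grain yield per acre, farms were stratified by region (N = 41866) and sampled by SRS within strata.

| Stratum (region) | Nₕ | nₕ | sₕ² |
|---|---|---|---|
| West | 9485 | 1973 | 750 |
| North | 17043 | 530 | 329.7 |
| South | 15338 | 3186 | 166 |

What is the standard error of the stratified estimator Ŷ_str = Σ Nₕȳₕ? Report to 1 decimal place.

Var(Ŷ_str) = Σₕ Nₕ²(1 − fₕ)sₕ²/nₕ.
West: 9485²·(1 − 1973/9485)·750/1973 = 2.7084891 × 10^7.
North: 17043²·(1 − 530/17043)·329.7/530 = 1.7507136 × 10^8.
South: 15338²·(1 − 3186/15338)·166/3186 = 9.7113322 × 10^6.
Sum = 2.1186758 × 10^8.
SE = √(2.1186758 × 10^8) = 14555.7.

14555.7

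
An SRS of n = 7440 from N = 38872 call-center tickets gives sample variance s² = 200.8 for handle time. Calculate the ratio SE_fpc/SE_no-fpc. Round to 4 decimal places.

f = n/N = 7440/38872 = 0.19139741.
SE_no-fpc = √(s²/n) = 0.16428404; SE_fpc = √((1−f)s²/n) = 0.14772805.
Ratio = √(1−f) = 0.89922333.

0.8992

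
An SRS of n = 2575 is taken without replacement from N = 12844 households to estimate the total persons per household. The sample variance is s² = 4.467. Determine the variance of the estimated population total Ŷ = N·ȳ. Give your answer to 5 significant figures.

Var(Ŷ) = N²·Var(ȳ) = N²·(1 − n/N)·s²/n.
f = 2575/12844 = 0.20048272; Var(ȳ) = 0.79951728·4.467/2575 = 0.0013869684.
Var(Ŷ) = 12844² · 0.0013869684 = 228805.87.

228810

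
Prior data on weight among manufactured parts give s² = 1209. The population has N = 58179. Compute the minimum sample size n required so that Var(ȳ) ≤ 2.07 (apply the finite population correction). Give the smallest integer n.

579

Without fpc, n₀ = s²/D = 1209/2.07 = 584.0580.
With fpc, (1 − n/N)·s²/n ≤ D requires n ≥ n₀/(1 + n₀/N) = 584.0580/(1 + 584.0580/58179) = 578.2529.
Rounding up, n = 579.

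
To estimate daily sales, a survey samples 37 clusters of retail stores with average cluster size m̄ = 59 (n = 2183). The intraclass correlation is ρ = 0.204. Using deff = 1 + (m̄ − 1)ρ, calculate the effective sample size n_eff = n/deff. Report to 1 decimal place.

170.1

deff = 1 + (59 − 1)·0.204 = 1 + 11.832 = 12.832.
n_eff = 2183 / 12.832 = 170.1.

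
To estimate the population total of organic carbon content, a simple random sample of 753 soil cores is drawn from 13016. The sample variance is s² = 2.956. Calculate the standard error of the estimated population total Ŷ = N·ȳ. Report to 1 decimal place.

791.6

Var(Ŷ) = N²·Var(ȳ) = N²·(1 − n/N)·s²/n.
f = 753/13016 = 0.05785187; Var(ȳ) = 0.94214813·2.956/753 = 0.0036985257.
Var(Ŷ) = 13016² · 0.0036985257 = 626590.38.
SE(Ŷ) = √(626590.38) = 791.6.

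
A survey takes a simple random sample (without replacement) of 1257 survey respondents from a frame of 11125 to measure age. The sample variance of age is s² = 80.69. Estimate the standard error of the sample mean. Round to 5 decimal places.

0.23862

Under SRS without replacement, Var(ȳ) = (1 − f)·s²/n with f = n/N = 1257/11125 = 0.11298876.
Var(ȳ) = (1 − 0.11298876)·80.69/1257 = 0.88701124·0.064192522 = 0.056939488.
SE(ȳ) = √(0.056939488) = 0.23862.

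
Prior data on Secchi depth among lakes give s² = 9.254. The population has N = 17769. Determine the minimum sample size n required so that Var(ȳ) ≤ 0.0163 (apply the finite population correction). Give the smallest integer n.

Without fpc, n₀ = s²/D = 9.254/0.0163 = 567.7301.
With fpc, (1 − n/N)·s²/n ≤ D requires n ≥ n₀/(1 + n₀/N) = 567.7301/(1 + 567.7301/17769) = 550.1524.
Rounding up, n = 551.

551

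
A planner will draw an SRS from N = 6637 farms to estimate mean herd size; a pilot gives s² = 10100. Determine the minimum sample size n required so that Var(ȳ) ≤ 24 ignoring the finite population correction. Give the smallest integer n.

421

Without fpc, n₀ = s²/D = 10100/24 = 420.8333.
Rounding up, n = 421.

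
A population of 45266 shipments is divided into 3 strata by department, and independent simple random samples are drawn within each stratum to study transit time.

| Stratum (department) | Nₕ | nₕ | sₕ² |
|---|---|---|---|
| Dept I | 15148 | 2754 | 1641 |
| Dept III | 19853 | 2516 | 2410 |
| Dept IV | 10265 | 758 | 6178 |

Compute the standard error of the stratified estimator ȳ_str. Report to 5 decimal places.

0.77697

Var(ȳ_str) = Σₕ Wₕ²(1 − fₕ)sₕ²/nₕ with Wₕ = Nₕ/N, N = 45266.
Dept I: Wₕ = 0.33464410; term = 0.33464410²·(1 − 0.18180618)·1641/2754 = 0.054596801.
Dept III: Wₕ = 0.43858525; term = 0.43858525²·(1 − 0.12673148)·2410/2516 = 0.1609023.
Dept IV: Wₕ = 0.22677064; term = 0.22677064²·(1 − 0.07384316)·6178/758 = 0.38818335.
Sum = 0.60368245.
SE = √(0.60368245) = 0.77697.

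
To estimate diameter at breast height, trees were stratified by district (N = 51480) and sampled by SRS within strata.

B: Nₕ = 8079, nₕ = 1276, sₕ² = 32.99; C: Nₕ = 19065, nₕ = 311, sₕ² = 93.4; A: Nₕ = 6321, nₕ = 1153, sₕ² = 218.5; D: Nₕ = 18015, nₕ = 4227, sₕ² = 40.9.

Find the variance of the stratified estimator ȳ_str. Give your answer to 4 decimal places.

0.0443

Var(ȳ_str) = Σₕ Wₕ²(1 − fₕ)sₕ²/nₕ with Wₕ = Nₕ/N, N = 51480.
B: Wₕ = 0.15693473; term = 0.15693473²·(1 − 0.15794034)·32.99/1276 = 5.3618251 × 10^-4.
C: Wₕ = 0.37033800; term = 0.37033800²·(1 − 0.01631261)·93.4/311 = 0.040517266.
A: Wₕ = 0.12278555; term = 0.12278555²·(1 − 0.18240785)·218.5/1153 = 0.0023358952.
D: Wₕ = 0.34994172; term = 0.34994172²·(1 − 0.23463780)·40.9/4227 = 9.0687937 × 10^-4.
Sum = 0.044296223.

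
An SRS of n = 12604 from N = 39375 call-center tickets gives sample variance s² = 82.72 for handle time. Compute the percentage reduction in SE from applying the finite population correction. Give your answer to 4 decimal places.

f = n/N = 12604/39375 = 0.32010159.
SE_no-fpc = √(s²/n) = 0.081012319; SE_fpc = √((1−f)s²/n) = 0.06679948.
Ratio = √(1−f) = 0.82455953. Reduction = 100·(1 − 0.82455953) = 17.5440%.

17.5440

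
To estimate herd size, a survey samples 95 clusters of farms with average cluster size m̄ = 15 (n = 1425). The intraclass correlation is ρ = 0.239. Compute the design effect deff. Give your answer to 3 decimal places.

4.346

deff = 1 + (15 − 1)·0.239 = 1 + 3.346 = 4.346.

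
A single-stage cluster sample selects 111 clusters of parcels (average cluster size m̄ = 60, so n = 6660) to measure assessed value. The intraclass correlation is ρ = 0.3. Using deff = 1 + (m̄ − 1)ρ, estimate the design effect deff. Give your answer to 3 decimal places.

deff = 1 + (60 − 1)·0.3 = 1 + 17.7 = 18.7.

18.700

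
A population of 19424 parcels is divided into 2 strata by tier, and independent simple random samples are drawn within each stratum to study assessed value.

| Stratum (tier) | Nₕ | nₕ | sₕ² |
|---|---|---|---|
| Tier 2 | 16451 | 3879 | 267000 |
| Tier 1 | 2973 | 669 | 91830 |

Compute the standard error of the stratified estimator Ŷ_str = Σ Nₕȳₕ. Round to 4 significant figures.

Var(Ŷ_str) = Σₕ Nₕ²(1 − fₕ)sₕ²/nₕ.
Tier 2: 16451²·(1 − 3879/16451)·267000/3879 = 1.4236006 × 10^10.
Tier 1: 2973²·(1 − 669/2973)·91830/669 = 9.4023378 × 10^8.
Sum = 1.517624 × 10^10.
SE = √(1.517624 × 10^10) = 123200.

123200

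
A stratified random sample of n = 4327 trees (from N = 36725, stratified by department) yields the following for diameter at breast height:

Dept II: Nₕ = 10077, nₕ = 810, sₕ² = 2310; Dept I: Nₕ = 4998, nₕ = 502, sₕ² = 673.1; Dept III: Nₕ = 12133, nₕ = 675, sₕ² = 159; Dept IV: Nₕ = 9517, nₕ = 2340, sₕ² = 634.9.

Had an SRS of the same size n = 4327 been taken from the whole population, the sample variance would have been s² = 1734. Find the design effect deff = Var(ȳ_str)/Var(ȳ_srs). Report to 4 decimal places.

Var(ȳ_str) = Σ Wₕ²(1−fₕ)sₕ²/nₕ with Wₕ = Nₕ/36725:
  Dept II: (10077/36725)²·(1−810/10077)·2310/810 = 0.19745756
  Dept I: (4998/36725)²·(1−502/4998)·673.1/502 = 0.02233957
  Dept III: (12133/36725)²·(1−675/12133)·159/675 = 0.024279892
  Dept IV: (9517/36725)²·(1−2340/9517)·634.9/2340 = 0.013740701
  → Var(ȳ_str) = 0.25781772.
Var(ȳ_srs) = (1 − 4327/36725)·1734/4327 = 0.35352375.
deff = 0.25781772 / 0.35352375 = 0.7293.

0.7293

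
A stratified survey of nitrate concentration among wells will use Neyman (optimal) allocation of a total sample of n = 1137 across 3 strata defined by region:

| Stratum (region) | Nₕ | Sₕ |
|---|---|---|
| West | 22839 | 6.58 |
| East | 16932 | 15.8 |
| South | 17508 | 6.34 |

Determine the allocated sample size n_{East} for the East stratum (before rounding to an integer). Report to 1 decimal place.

Neyman allocation: nₕ = n·NₕSₕ / Σⱼ NⱼSⱼ.
Σ NⱼSⱼ = 22839·6.58 + 16932·15.8 + 17508·6.34 = 528806.94.
n_{East} = 1137·16932·15.8 / 528806.94 = 575.2.

575.2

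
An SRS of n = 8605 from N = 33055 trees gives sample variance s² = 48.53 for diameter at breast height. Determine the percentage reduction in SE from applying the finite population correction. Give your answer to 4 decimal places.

13.9956

f = n/N = 8605/33055 = 0.26032370.
SE_no-fpc = √(s²/n) = 0.075098231; SE_fpc = √((1−f)s²/n) = 0.06458781.
Ratio = √(1−f) = 0.86004436. Reduction = 100·(1 − 0.86004436) = 13.9956%.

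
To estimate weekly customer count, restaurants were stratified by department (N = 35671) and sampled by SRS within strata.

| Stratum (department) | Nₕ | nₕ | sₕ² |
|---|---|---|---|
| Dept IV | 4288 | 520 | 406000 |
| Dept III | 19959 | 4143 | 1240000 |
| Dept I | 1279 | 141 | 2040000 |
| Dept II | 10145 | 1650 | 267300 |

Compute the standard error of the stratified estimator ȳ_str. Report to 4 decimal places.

Var(ȳ_str) = Σₕ Wₕ²(1 − fₕ)sₕ²/nₕ with Wₕ = Nₕ/N, N = 35671.
Dept IV: Wₕ = 0.12020969; term = 0.12020969²·(1 − 0.12126866)·406000/520 = 9.9142026.
Dept III: Wₕ = 0.55953015; term = 0.55953015²·(1 − 0.20757553)·1240000/4143 = 74.252592.
Dept I: Wₕ = 0.03585546; term = 0.03585546²·(1 − 0.11024238)·2040000/141 = 16.549821.
Dept II: Wₕ = 0.28440470; term = 0.28440470²·(1 − 0.16264170)·267300/1650 = 10.972356.
Sum = 111.68897.
SE = √(111.68897) = 10.5683.

10.5683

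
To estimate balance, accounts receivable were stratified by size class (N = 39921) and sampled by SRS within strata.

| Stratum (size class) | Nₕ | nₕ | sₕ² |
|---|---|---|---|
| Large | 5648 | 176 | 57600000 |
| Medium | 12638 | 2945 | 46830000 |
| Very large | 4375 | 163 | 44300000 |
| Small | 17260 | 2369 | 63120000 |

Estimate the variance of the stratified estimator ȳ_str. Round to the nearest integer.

15008

Var(ȳ_str) = Σₕ Wₕ²(1 − fₕ)sₕ²/nₕ with Wₕ = Nₕ/N, N = 39921.
Large: Wₕ = 0.14147942; term = 0.14147942²·(1 − 0.03116147)·57600000/176 = 6346.6971.
Medium: Wₕ = 0.31657524; term = 0.31657524²·(1 − 0.23302738)·46830000/2945 = 1222.2853.
Very large: Wₕ = 0.10959144; term = 0.10959144²·(1 − 0.03725714)·44300000/163 = 3142.5321.
Small: Wₕ = 0.43235390; term = 0.43235390²·(1 − 0.13725377)·63120000/2369 = 4296.9842.
Sum = 15008.499.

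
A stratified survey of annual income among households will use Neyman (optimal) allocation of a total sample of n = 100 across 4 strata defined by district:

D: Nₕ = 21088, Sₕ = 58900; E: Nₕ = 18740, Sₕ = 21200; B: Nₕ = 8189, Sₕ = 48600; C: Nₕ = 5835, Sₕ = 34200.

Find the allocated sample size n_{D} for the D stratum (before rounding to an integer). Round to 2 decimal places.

Neyman allocation: nₕ = n·NₕSₕ / Σⱼ NⱼSⱼ.
Σ NⱼSⱼ = 21088·58900 + 18740·21200 + 8189·48600 + 5835·34200 = 2.2369136 × 10^9.
n_{D} = 100·21088·58900 / (2.2369136 × 10^9) = 55.53.

55.53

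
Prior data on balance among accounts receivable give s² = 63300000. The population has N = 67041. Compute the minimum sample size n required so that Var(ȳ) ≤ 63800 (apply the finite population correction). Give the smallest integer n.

978

Without fpc, n₀ = s²/D = 63300000/63800 = 992.1630.
With fpc, (1 − n/N)·s²/n ≤ D requires n ≥ n₀/(1 + n₀/N) = 992.1630/(1 + 992.1630/67041) = 977.6938.
Rounding up, n = 978.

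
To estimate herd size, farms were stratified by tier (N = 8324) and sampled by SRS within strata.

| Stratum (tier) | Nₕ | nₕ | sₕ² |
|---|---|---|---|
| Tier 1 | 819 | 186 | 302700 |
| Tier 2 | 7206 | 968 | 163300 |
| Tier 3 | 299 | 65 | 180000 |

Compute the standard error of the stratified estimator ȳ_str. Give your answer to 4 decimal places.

Var(ȳ_str) = Σₕ Wₕ²(1 − fₕ)sₕ²/nₕ with Wₕ = Nₕ/N, N = 8324.
Tier 1: Wₕ = 0.09839020; term = 0.09839020²·(1 − 0.22710623)·302700/186 = 12.176513.
Tier 2: Wₕ = 0.86568957; term = 0.86568957²·(1 − 0.13433250)·163300/968 = 109.44258.
Tier 3: Wₕ = 0.03592023; term = 0.03592023²·(1 − 0.21739130)·180000/65 = 2.796289.
Sum = 124.41538.
SE = √(124.41538) = 11.1542.

11.1542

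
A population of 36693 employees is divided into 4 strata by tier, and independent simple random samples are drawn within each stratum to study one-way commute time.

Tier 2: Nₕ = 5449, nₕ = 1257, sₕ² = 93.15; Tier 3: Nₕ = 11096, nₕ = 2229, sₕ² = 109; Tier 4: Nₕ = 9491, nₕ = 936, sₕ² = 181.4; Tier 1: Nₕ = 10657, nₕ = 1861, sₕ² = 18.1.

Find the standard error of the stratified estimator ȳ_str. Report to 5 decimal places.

Var(ȳ_str) = Σₕ Wₕ²(1 − fₕ)sₕ²/nₕ with Wₕ = Nₕ/N, N = 36693.
Tier 2: Wₕ = 0.14850244; term = 0.14850244²·(1 − 0.23068453)·93.15/1257 = 0.001257243.
Tier 3: Wₕ = 0.30240100; term = 0.30240100²·(1 − 0.20088320)·109/2229 = 0.0035734947.
Tier 4: Wₕ = 0.25865969; term = 0.25865969²·(1 − 0.09861975)·181.4/936 = 0.011687644.
Tier 1: Wₕ = 0.29043687; term = 0.29043687²·(1 − 0.17462701)·18.1/1861 = 6.7715166 × 10^-4.
Sum = 0.017195533.
SE = √(0.017195533) = 0.13113.

0.13113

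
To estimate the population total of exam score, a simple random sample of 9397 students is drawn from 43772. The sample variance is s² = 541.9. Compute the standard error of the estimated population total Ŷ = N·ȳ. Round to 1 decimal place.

Var(Ŷ) = N²·Var(ȳ) = N²·(1 − n/N)·s²/n.
f = 9397/43772 = 0.21468062; Var(ȳ) = 0.78531938·541.9/9397 = 0.04528728.
Var(Ŷ) = 43772² · 0.04528728 = 8.6769884 × 10^7.
SE(Ŷ) = √(8.6769884 × 10^7) = 9315.0.

9315.0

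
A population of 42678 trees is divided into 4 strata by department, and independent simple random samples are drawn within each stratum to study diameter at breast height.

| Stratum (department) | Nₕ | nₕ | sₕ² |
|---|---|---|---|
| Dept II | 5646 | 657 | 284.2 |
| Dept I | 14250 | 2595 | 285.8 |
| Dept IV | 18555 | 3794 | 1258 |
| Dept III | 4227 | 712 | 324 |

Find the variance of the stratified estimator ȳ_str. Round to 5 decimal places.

0.07030

Var(ȳ_str) = Σₕ Wₕ²(1 − fₕ)sₕ²/nₕ with Wₕ = Nₕ/N, N = 42678.
Dept II: Wₕ = 0.13229298; term = 0.13229298²·(1 − 0.11636557)·284.2/657 = 0.0066896741.
Dept I: Wₕ = 0.33389568; term = 0.33389568²·(1 − 0.18210526)·285.8/2595 = 0.010042547.
Dept IV: Wₕ = 0.43476733; term = 0.43476733²·(1 − 0.20447319)·1258/3794 = 0.049859961.
Dept III: Wₕ = 0.09904400; term = 0.09904400²·(1 − 0.16844097)·324/712 = 0.0037120556.
Sum = 0.070304238.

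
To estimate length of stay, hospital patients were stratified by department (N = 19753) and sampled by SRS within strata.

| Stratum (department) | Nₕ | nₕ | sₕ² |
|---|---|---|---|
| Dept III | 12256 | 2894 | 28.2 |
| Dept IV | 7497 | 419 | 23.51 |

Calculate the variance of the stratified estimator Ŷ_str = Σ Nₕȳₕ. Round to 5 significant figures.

4.0955 × 10^6

Var(Ŷ_str) = Σₕ Nₕ²(1 − fₕ)sₕ²/nₕ.
Dept III: 12256²·(1 − 2894/12256)·28.2/2894 = 1.1180674 × 10^6.
Dept IV: 7497²·(1 − 419/7497)·23.51/419 = 2.9773965 × 10^6.
Sum = 4.0954639 × 10^6.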